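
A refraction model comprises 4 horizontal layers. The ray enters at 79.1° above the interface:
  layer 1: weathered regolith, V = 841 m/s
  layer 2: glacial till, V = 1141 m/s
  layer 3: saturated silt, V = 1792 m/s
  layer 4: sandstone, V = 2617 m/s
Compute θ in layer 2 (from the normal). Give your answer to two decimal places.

From the normal: θ₁ = 90° − 79.1° = 10.9°.
Ray parameter p = sin 10.9° / 841 = 2.2485e-04 s/m.
sin θ_2 = p·V_2 = 2.2485e-04 × 1141 = 0.2565.
θ_2 = 14.87° from the vertical.

14.87°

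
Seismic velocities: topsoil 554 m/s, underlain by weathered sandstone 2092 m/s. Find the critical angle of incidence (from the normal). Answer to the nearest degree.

15°

At critical incidence the refracted ray runs along the interface (θ₂ = 90°), so sin θ_c = V₁/V₂.
θ_c = arcsin(554/2092) = arcsin 0.2648 = 15.36°.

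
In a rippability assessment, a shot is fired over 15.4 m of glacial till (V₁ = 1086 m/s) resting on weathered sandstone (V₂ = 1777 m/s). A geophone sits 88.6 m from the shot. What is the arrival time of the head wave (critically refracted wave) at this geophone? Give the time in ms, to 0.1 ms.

72.3 ms

t = x/V₂ + 2h·√(V₂²−V₁²)/(V₁V₂).
√(V₂²−V₁²) = √(1777²−1086²) = 1406.5 m/s; delay term = 2·15.4·1406.5/(1086·1777) = 0.02245 s.
t = 88.6/1777 + 0.02245 = 0.07231 s.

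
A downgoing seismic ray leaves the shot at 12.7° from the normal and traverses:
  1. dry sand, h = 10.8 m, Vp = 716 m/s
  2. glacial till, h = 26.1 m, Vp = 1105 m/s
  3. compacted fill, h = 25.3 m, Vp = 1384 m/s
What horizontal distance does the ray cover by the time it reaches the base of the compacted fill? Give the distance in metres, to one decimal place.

23.7 m

Apply Snell's law at each interface; in layer i the horizontal offset is hᵢ·tan θᵢ.
Layer 1: θ = 12.70°; offset = 10.8·tan 12.70° = 2.434 m.
Layer 2: sin θ = 1105·sin 12.7°/716 = 0.3393, θ = 19.83°; offset = 26.1·tan 19.83° = 9.414 m.
Layer 3: sin θ = 1384·sin 12.7°/716 = 0.4250, θ = 25.15°; offset = 25.3·tan 25.15° = 11.877 m.
Summing the layer offsets gives 23.725 m.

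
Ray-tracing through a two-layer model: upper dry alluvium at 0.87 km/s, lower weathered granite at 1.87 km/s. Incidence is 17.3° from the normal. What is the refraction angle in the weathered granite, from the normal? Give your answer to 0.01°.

sin θ₁/V₁ = sin θ₂/V₂ ⇒ sin θ₂ = 1.87·sin 17.3°/0.87 = 1.87·0.2974/0.87 = 0.6392.
θ₂ = sin⁻¹(0.6392) = 39.73° (from vertical).

39.73°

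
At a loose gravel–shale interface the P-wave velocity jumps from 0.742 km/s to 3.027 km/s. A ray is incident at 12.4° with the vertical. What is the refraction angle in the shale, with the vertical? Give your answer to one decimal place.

sin θ₁/V₁ = sin θ₂/V₂ ⇒ sin θ₂ = 3.027·sin 12.4°/0.742 = 3.027·0.2147/0.742 = 0.8760.
θ₂ = arcsin 0.8760 = 61.17° from the normal.

61.2°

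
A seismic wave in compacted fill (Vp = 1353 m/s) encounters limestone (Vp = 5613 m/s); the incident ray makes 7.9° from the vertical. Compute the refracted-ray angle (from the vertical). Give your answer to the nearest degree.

35°

sin θ₁/V₁ = sin θ₂/V₂ ⇒ sin θ₂ = 5613·sin 7.9°/1353 = 5613·0.1374/1353 = 0.5702.
θ₂ = arcsin 0.5702 = 34.76° from the normal.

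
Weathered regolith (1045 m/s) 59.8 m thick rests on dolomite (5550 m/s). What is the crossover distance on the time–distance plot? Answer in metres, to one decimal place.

144.7 m

θ_c = arcsin(1045/5550) = 10.85°, so cos θ_c = 0.9821 and tᵢ = 2h cos θ_c/V₁ = 0.1124 s.
At crossover x/V₁ = x/V₂ + tᵢ ⇒ x = tᵢ/(1/V₁ − 1/V₂) = 0.11240/(9.5694e-04 − 1.8018e-04) = 144.71 m.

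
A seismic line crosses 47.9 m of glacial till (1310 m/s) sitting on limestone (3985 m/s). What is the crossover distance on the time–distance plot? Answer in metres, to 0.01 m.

134.78 m

x_cross = 2h·√((V₂+V₁)/(V₂−V₁)).
(V₂+V₁)/(V₂−V₁) = (3985+1310)/(3985−1310) = 1.9794; √ = 1.4069.
x_cross = 2·47.9·1.4069 = 134.78 m.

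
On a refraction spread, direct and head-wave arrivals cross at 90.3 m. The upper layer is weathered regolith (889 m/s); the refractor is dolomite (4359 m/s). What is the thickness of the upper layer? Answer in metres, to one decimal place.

36.7 m

x_cross = 2h·√((V₂+V₁)/(V₂−V₁)) → h = x_cross / (2·√((V₂+V₁)/(V₂−V₁))).
√((V₂+V₁)/(V₂−V₁)) = √((4359+889)/(4359−889)) = 1.2298.
h = 90.3 / (2·1.2298) = 36.71 m.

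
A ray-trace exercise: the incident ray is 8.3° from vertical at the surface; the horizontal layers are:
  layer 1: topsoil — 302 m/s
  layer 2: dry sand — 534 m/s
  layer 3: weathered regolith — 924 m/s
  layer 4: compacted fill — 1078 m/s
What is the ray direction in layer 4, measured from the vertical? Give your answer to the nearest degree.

31°

Snell's law across each interface conserves sin θ / V, so sin θ_4 = V_4·sin θ₁/V₁.
sin θ_4 = 1078 × sin 8.3° / 302 = 0.5153.
θ_4 = 31.02° from the vertical.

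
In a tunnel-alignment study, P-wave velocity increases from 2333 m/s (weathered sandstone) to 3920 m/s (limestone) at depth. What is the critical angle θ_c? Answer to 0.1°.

At critical incidence the refracted ray runs along the interface (θ₂ = 90°), so sin θ_c = V₁/V₂.
θ_c = arcsin(2333/3920) = arcsin 0.5952 = 36.52°.

36.5°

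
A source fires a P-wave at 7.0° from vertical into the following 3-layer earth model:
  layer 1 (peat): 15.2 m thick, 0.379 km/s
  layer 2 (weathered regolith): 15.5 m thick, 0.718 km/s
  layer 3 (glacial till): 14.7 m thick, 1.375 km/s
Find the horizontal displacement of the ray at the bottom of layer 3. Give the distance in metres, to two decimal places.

p = sin θ₁/V₁ = sin 7.0°/0.379 = 3.2155e-01 s/km is conserved through the stack.
Layer 1: θ = 7.00°; offset = 15.2·tan 7.00° = 1.8663 m.
Layer 2: sin θ = p·0.718 = 0.2309 → θ = 13.35°; offset = 15.5·tan 13.35° = 3.6780 m.
Layer 3: sin θ = p·1.375 = 0.4421 → θ = 26.24°; offset = 14.7·tan 26.24° = 7.2462 m.
Summing the layer offsets gives 12.7904 m.

12.79 m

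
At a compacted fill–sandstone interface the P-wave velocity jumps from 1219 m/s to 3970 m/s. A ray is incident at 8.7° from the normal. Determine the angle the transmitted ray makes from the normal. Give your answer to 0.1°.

29.5°

sin θ₁/V₁ = sin θ₂/V₂ ⇒ sin θ₂ = 3970·sin 8.7°/1219 = 3970·0.1513/1219 = 0.4926.
θ₂ = arcsin 0.4926 = 29.51° from the normal.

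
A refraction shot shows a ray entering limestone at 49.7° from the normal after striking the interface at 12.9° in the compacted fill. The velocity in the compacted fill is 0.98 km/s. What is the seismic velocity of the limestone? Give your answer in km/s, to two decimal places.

Snell's law: sin 12.9°/V₁ = sin 49.7°/V₂.
V₂ = V₁·sin 49.7°/sin 12.9° = 0.98 × 3.4162 = 3.35 km/s.

3.35 km/s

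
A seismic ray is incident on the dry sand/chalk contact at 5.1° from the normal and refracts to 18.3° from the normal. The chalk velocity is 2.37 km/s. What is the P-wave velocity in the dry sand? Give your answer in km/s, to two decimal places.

0.67 km/s

sin 5.1° = 0.0889; sin 18.3° = 0.3140.
V₁ = V₂·(sin θ₁/sin θ₂) = 2.37·(0.0889/0.3140) = 0.67 km/s.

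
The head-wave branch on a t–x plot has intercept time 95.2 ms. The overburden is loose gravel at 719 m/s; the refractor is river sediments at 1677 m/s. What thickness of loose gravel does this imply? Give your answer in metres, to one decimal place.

h = tᵢ·V₁·V₂ / (2·√(V₂²−V₁²)).
√(V₂²−V₁²) = √(1677² − 719²) = 1515.0 m/s.
h = 0.0952 s × 719 × 1677 / (2 × 1515.0) = 37.88 m.

37.9 m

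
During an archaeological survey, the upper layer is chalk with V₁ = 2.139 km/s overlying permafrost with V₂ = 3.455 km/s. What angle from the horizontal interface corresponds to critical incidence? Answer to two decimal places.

51.75°

At critical incidence the refracted ray runs along the interface (θ₂ = 90°), so sin θ_c = V₁/V₂.
θ_c = arcsin(2.139/3.455) = arcsin 0.6191 = 38.25°.
Measured from the interface: 90° − 38.25° = 51.75°.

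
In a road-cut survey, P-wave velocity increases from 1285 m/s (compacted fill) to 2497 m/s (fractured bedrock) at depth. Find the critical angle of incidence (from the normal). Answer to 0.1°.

31.0°

Critical incidence: sin θ_c = V₁/V₂ = 1285/2497 = 0.5146.
θ_c = arcsin 0.5146 = 30.97°.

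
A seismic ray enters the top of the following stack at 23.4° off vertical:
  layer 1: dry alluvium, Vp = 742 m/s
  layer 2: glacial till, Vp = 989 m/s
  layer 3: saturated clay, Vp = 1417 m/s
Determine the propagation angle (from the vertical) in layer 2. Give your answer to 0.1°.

32.0°

Snell's law across each interface conserves sin θ / V, so sin θ_2 = V_2·sin θ₁/V₁.
sin θ_2 = 989 × sin 23.4° / 742 = 0.5294.
θ_2 = 31.96° from the vertical.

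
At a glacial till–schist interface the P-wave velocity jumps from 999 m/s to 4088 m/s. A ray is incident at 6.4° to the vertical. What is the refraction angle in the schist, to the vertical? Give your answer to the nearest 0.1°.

Snell's law: sin θ₂ = (V₂/V₁)·sin θ₁ = (4088/999)·sin 6.4° = 0.4561.
θ₂ = arcsin 0.4561 = 27.14° from the normal.

27.1°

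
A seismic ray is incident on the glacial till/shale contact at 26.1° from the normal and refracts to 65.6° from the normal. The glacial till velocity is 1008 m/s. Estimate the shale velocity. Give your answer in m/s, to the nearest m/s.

sin 26.1° = 0.4399; sin 65.6° = 0.9107.
V₂ = V₁·(sin θ₂/sin θ₁) = 1008·(0.9107/0.4399) = 2086.58 m/s.

2087 m/s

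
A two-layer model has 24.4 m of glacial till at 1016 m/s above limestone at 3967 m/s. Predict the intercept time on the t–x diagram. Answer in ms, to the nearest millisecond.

46 ms

tᵢ = 2h·√(V₂²−V₁²)/(V₁V₂).
√(V₂²−V₁²) = √(3967²−1016²) = 3834.7 m/s.
tᵢ = 2·24.4·3834.7/(1016·3967) = 0.04643 s.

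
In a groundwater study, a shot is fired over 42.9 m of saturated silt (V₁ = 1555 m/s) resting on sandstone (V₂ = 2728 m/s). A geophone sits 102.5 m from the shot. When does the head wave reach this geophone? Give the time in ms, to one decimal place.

82.9 ms

θ_c = arcsin(V₁/V₂) = arcsin(1555/2728) = 34.75°, cos θ_c = 0.8216.
Intercept time tᵢ = 2h cos θ_c / V₁ = 2·42.9·0.8216/1555 = 0.04534 s.
t = x/V₂ + tᵢ = 102.5/2728 + 0.04534 = 0.08291 s.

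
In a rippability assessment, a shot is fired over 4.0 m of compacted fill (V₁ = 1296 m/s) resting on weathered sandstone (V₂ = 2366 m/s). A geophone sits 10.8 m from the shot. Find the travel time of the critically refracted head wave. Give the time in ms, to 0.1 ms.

t = x/V₂ + 2h·√(V₂²−V₁²)/(V₁V₂).
√(V₂²−V₁²) = √(2366²−1296²) = 1979.5 m/s; delay term = 2·4.0·1979.5/(1296·2366) = 0.00516 s.
t = 10.8/2366 + 0.00516 = 0.00973 s.

9.7 ms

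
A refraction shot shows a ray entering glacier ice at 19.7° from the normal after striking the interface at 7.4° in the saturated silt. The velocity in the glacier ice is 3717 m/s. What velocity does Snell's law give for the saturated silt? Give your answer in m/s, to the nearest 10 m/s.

sin 7.4° = 0.1288; sin 19.7° = 0.3371.
V₁ = V₂·(sin θ₁/sin θ₂) = 3717·(0.1288/0.3371) = 1420.17 m/s.

1420 m/s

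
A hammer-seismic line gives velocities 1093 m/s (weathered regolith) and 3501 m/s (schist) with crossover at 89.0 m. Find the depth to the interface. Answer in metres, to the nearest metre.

32 m

h = (x_cross/2)·√((V₂−V₁)/(V₂+V₁)).
(V₂−V₁)/(V₂+V₁) = (3501−1093)/(3501+1093) = 0.5242; √ = 0.7240.
h = (89.0/2)·0.7240 = 32.22 m.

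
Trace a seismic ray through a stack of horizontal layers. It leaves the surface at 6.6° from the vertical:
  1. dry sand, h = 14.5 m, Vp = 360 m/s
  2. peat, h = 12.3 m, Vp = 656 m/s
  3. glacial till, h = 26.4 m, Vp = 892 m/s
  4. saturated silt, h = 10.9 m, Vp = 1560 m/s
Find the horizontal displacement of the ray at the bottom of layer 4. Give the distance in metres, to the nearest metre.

Apply Snell's law at each interface; in layer i the horizontal offset is hᵢ·tan θᵢ.
Layer 1: θ = 6.60°; offset = 14.5·tan 6.60° = 1.678 m.
Layer 2: sin θ = 656·sin 6.6°/360 = 0.2094, θ = 12.09°; offset = 12.3·tan 12.09° = 2.635 m.
Layer 3: sin θ = 892·sin 6.6°/360 = 0.2848, θ = 16.55°; offset = 26.4·tan 16.55° = 7.843 m.
Layer 4: sin θ = 1560·sin 6.6°/360 = 0.4981, θ = 29.87°; offset = 10.9·tan 29.87° = 6.261 m.
Total horizontal offset = 18.416 m.

18 m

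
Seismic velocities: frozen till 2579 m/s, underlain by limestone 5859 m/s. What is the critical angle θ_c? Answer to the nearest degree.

26°

At critical incidence the refracted ray runs along the interface (θ₂ = 90°), so sin θ_c = V₁/V₂.
θ_c = arcsin(2579/5859) = arcsin 0.4402 = 26.12°.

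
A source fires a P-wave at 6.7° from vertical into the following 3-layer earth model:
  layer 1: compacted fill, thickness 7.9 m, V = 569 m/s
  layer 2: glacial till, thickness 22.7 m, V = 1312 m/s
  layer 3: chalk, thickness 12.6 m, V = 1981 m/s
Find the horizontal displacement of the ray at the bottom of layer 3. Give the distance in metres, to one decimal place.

12.9 m

p = sin θ₁/V₁ = sin 6.7°/569 = 2.0505e-04 s/m is conserved through the stack.
Layer 1: θ = 6.70°; offset = 7.9·tan 6.70° = 0.928 m.
Layer 2: sin θ = p·1312 = 0.2690 → θ = 15.61°; offset = 22.7·tan 15.61° = 6.340 m.
Layer 3: sin θ = p·1981 = 0.4062 → θ = 23.97°; offset = 12.6·tan 23.97° = 5.601 m.
Summing the layer offsets gives 12.869 m.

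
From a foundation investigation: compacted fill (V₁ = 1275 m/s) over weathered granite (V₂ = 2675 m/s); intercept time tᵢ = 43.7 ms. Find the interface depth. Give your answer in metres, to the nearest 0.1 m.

31.7 m

θ_c = arcsin(1275/2675) = 28.47°; cos θ_c = 0.8791.
tᵢ = 2h cos θ_c/V₁ ⇒ h = tᵢ·V₁/(2 cos θ_c) = 0.0437·1275/(2·0.8791) = 31.69 m.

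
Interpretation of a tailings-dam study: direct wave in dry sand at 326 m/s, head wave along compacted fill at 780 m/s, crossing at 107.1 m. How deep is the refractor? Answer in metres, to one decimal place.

x_cross = 2h·√((V₂+V₁)/(V₂−V₁)) → h = x_cross / (2·√((V₂+V₁)/(V₂−V₁))).
√((V₂+V₁)/(V₂−V₁)) = √((780+326)/(780−326)) = 1.5608.
h = 107.1 / (2·1.5608) = 34.31 m.

34.3 m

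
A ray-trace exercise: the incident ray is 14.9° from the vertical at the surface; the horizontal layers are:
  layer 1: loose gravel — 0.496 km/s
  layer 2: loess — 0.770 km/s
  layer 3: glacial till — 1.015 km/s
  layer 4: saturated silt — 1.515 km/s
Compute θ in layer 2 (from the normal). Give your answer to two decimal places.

Ray parameter p = sin 14.9° / 0.496 = 5.1841e-01 s/km.
sin θ_2 = p·V_2 = 5.1841e-01 × 0.770 = 0.3992.
θ_2 = 23.53° from the vertical.

23.53°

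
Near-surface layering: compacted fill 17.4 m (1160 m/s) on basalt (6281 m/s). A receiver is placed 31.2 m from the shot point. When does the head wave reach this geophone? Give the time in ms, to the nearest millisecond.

34 ms

t = x/V₂ + 2h·√(V₂²−V₁²)/(V₁V₂).
√(V₂²−V₁²) = √(6281²−1160²) = 6173.0 m/s; delay term = 2·17.4·6173.0/(1160·6281) = 0.02948 s.
t = 31.2/6281 + 0.02948 = 0.03445 s.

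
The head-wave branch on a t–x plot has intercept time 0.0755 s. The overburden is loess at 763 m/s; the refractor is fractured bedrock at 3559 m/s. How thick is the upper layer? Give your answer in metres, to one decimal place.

θ_c = arcsin(763/3559) = 12.38°; cos θ_c = 0.9767.
tᵢ = 2h cos θ_c/V₁ ⇒ h = tᵢ·V₁/(2 cos θ_c) = 0.0755·763/(2·0.9767) = 29.49 m.

29.5 m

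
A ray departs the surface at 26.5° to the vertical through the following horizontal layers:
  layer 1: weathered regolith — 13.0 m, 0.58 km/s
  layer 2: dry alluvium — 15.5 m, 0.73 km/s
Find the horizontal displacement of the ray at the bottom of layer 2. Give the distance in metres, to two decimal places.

Apply Snell's law at each interface; in layer i the horizontal offset is hᵢ·tan θᵢ.
Layer 1: θ = 26.50°; offset = 13.0·tan 26.50° = 6.4816 m.
Layer 2: sin θ = 0.73·sin 26.5°/0.58 = 0.5616, θ = 34.17°; offset = 15.5·tan 34.17° = 10.5204 m.
Summing the layer offsets gives 17.0019 m.

17.00 m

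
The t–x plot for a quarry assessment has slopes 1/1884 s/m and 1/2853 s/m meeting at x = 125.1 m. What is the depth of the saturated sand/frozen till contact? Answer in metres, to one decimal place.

28.3 m

h = (x_cross/2)·√((V₂−V₁)/(V₂+V₁)).
(V₂−V₁)/(V₂+V₁) = (2853−1884)/(2853+1884) = 0.2046; √ = 0.4523.
h = (125.1/2)·0.4523 = 28.29 m.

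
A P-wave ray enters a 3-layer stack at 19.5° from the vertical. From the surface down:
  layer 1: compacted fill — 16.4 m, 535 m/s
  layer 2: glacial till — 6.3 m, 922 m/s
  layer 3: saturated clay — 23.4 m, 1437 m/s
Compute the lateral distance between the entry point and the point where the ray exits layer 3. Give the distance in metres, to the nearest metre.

p = sin θ₁/V₁ = sin 19.5°/535 = 6.2394e-04 s/m is conserved through the stack.
Layer 1: θ = 19.50°; offset = 16.4·tan 19.50° = 5.808 m.
Layer 2: sin θ = p·922 = 0.5753 → θ = 35.12°; offset = 6.3·tan 35.12° = 4.431 m.
Layer 3: sin θ = p·1437 = 0.8966 → θ = 63.71°; offset = 23.4·tan 63.71° = 47.377 m.
Σ offsets = 57.615 m.

58 m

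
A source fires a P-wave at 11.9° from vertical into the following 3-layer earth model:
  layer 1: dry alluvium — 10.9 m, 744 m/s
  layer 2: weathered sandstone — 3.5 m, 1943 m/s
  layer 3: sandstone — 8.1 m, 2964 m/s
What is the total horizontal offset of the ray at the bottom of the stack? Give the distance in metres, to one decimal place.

Ray parameter p = sin 11.9° / 744 m/s = 2.7716e-04 s/m.
Layer 1: θ = 11.90°; offset = 10.9·tan 11.90° = 2.297 m.
Layer 2: sin θ = p·1943 = 0.5385 → θ = 32.58°; offset = 3.5·tan 32.58° = 2.237 m.
Layer 3: sin θ = p·2964 = 0.8215 → θ = 55.23°; offset = 8.1·tan 55.23° = 11.669 m.
Σ offsets = 16.203 m.

16.2 m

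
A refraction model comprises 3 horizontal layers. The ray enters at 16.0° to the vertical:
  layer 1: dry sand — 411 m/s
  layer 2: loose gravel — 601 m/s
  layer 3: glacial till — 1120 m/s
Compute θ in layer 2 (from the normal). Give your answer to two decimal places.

Ray parameter p = sin 16.0° / 411 = 6.7065e-04 s/m.
sin θ_2 = p·V_2 = 6.7065e-04 × 601 = 0.4031.
θ_2 = 23.77° from the vertical.

23.77°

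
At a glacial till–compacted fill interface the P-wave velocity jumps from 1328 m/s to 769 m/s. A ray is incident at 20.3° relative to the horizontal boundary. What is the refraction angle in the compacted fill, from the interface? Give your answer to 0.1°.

Convert to the normal: θ₁ = 90° − 20.3° = 69.7°.
sin θ₁/V₁ = sin θ₂/V₂ ⇒ sin θ₂ = 769·sin 69.7°/1328 = 769·0.9379/1328 = 0.5431.
θ₂ = arcsin 0.5431 = 32.89° from the normal.
From the interface: 90° − 32.89° = 57.11°.

57.1°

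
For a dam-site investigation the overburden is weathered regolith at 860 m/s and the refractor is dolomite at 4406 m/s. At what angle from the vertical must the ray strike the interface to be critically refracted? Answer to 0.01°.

11.26°

Critical incidence: sin θ_c = V₁/V₂ = 860/4406 = 0.1952.
θ_c = arcsin 0.1952 = 11.26°.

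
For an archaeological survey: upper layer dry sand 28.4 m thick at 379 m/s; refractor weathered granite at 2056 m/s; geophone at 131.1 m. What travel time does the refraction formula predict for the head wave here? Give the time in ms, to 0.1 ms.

t = x/V₂ + 2h·√(V₂²−V₁²)/(V₁V₂).
√(V₂²−V₁²) = √(2056²−379²) = 2020.8 m/s; delay term = 2·28.4·2020.8/(379·2056) = 0.14730 s.
t = 131.1/2056 + 0.14730 = 0.21106 s.

211.1 ms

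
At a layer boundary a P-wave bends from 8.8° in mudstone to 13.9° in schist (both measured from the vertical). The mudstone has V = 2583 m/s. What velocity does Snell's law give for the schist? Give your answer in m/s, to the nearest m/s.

Snell's law: sin 8.8°/V₁ = sin 13.9°/V₂.
V₂ = V₁·sin 13.9°/sin 8.8° = 2583 × 1.5703 = 4055.99 m/s.

4056 m/s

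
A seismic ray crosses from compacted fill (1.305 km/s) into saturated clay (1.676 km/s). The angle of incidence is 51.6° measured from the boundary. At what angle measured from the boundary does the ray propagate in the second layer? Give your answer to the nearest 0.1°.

Convert to the normal: θ₁ = 90° − 51.6° = 38.4°.
sin θ₁/V₁ = sin θ₂/V₂ ⇒ sin θ₂ = 1.676·sin 38.4°/1.305 = 1.676·0.6211/1.305 = 0.7977.
θ₂ = sin⁻¹(0.7977) = 52.91° (from vertical).
From the interface: 90° − 52.91° = 37.09°.

37.1°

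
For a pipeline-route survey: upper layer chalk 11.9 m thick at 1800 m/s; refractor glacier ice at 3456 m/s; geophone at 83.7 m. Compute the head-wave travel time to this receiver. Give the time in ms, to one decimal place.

35.5 ms

t = x/V₂ + 2h·√(V₂²−V₁²)/(V₁V₂).
√(V₂²−V₁²) = √(3456²−1800²) = 2950.2 m/s; delay term = 2·11.9·2950.2/(1800·3456) = 0.01129 s.
t = 83.7/3456 + 0.01129 = 0.03551 s.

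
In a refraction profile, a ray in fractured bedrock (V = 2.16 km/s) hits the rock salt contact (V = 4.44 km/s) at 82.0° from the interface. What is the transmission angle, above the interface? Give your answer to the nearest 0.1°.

73.4°

Angle from the normal: 90° − 82.0° = 8.0°.
Snell's law: sin θ₂ = (V₂/V₁)·sin θ₁ = (4.44/2.16)·sin 8.0° = 0.2861.
θ₂ = sin⁻¹(0.2861) = 16.62° (from vertical).
From the interface: 90° − 16.62° = 73.38°.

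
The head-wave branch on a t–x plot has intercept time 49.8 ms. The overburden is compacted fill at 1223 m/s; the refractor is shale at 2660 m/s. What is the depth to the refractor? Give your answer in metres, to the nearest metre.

θ_c = arcsin(1223/2660) = 27.37°; cos θ_c = 0.8880.
tᵢ = 2h cos θ_c/V₁ ⇒ h = tᵢ·V₁/(2 cos θ_c) = 0.0498·1223/(2·0.8880) = 34.29 m.

34 m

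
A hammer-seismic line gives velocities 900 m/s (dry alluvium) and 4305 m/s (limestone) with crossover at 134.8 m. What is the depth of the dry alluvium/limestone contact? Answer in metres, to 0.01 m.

54.51 m

x_cross = 2h·√((V₂+V₁)/(V₂−V₁)) → h = x_cross / (2·√((V₂+V₁)/(V₂−V₁))).
√((V₂+V₁)/(V₂−V₁)) = √((4305+900)/(4305−900)) = 1.2364.
h = 134.8 / (2·1.2364) = 54.51 m.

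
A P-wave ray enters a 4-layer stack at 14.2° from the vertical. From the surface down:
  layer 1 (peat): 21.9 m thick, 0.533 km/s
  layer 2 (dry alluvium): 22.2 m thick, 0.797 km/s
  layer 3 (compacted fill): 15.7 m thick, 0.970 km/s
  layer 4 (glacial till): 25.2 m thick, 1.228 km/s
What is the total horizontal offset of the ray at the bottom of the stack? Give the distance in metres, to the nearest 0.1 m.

Apply Snell's law at each interface; in layer i the horizontal offset is hᵢ·tan θᵢ.
Layer 1: θ = 14.20°; offset = 21.9·tan 14.20° = 5.542 m.
Layer 2: sin θ = 0.797·sin 14.2°/0.533 = 0.3668, θ = 21.52°; offset = 22.2·tan 21.52° = 8.753 m.
Layer 3: sin θ = 0.970·sin 14.2°/0.533 = 0.4464, θ = 26.51°; offset = 15.7·tan 26.51° = 7.833 m.
Layer 4: sin θ = 1.228·sin 14.2°/0.533 = 0.5652, θ = 34.41°; offset = 25.2·tan 34.41° = 17.264 m.
Total horizontal offset = 39.392 m.

39.4 m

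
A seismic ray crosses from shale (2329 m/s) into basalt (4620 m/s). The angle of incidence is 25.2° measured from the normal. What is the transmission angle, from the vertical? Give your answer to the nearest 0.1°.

57.6°

Snell's law: sin θ₂ = (V₂/V₁)·sin θ₁ = (4620/2329)·sin 25.2° = 0.8446.
θ₂ = arcsin 0.8446 = 57.63° from the normal.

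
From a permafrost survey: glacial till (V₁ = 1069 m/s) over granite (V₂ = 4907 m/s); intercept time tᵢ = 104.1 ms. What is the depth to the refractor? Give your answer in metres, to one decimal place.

θ_c = arcsin(1069/4907) = 12.58°; cos θ_c = 0.9760.
tᵢ = 2h cos θ_c/V₁ ⇒ h = tᵢ·V₁/(2 cos θ_c) = 0.1041·1069/(2·0.9760) = 57.01 m.

57.0 m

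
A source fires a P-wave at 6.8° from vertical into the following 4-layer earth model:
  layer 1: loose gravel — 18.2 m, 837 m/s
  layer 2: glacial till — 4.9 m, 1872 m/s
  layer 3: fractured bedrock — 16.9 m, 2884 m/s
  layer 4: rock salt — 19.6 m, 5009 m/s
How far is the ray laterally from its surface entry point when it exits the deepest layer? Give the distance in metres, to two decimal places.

p = sin θ₁/V₁ = sin 6.8°/837 = 1.4146e-04 s/m is conserved through the stack.
Layer 1: θ = 6.80°; offset = 18.2·tan 6.80° = 2.1702 m.
Layer 2: sin θ = p·1872 = 0.2648 → θ = 15.36°; offset = 4.9·tan 15.36° = 1.3456 m.
Layer 3: sin θ = p·2884 = 0.4080 → θ = 24.08°; offset = 16.9·tan 24.08° = 7.5519 m.
Layer 4: sin θ = p·5009 = 0.7086 → θ = 45.12°; offset = 19.6·tan 45.12° = 19.6822 m.
Σ offsets = 30.7500 m.

30.75 m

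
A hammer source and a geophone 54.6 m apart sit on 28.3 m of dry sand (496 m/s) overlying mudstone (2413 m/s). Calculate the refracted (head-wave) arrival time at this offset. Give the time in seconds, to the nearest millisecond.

t = x/V₂ + 2h·√(V₂²−V₁²)/(V₁V₂).
√(V₂²−V₁²) = √(2413²−496²) = 2361.5 m/s; delay term = 2·28.3·2361.5/(496·2413) = 0.11168 s.
t = 54.6/2413 + 0.11168 = 0.13430 s.

0.134 s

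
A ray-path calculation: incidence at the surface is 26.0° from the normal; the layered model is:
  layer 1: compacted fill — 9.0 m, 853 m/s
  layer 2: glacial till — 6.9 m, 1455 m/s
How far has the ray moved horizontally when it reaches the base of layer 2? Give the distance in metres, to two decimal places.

12.16 m

Ray parameter p = sin 26.0° / 853 m/s = 5.1392e-04 s/m.
Layer 1: θ = 26.00°; offset = 9.0·tan 26.00° = 4.3896 m.
Layer 2: sin θ = p·1455 = 0.7477 → θ = 48.40°; offset = 6.9·tan 48.40° = 7.7705 m.
Σ offsets = 12.1601 m.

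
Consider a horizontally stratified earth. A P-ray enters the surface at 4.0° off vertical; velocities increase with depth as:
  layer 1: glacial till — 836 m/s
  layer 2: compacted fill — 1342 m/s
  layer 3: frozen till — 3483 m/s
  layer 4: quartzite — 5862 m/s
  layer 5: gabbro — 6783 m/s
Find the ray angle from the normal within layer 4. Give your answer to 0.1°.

Ray parameter p = sin 4.0° / 836 = 8.3441e-05 s/m.
sin θ_4 = p·V_4 = 8.3441e-05 × 5862 = 0.4891.
θ_4 = 29.28° from the vertical.

29.3°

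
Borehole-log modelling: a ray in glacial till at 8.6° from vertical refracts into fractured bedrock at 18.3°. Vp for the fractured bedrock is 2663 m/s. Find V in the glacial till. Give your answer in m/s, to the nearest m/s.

1268 m/s

sin 8.6° = 0.1495; sin 18.3° = 0.3140.
V₁ = V₂·(sin θ₁/sin θ₂) = 2663·(0.1495/0.3140) = 1268.22 m/s.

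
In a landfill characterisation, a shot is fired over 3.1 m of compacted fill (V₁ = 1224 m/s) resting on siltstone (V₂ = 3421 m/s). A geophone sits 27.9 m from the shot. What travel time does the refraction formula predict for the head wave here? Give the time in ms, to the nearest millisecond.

13 ms

θ_c = arcsin(V₁/V₂) = arcsin(1224/3421) = 20.96°, cos θ_c = 0.9338.
Intercept time tᵢ = 2h cos θ_c / V₁ = 2·3.1·0.9338/1224 = 0.00473 s.
t = x/V₂ + tᵢ = 27.9/3421 + 0.00473 = 0.01289 s.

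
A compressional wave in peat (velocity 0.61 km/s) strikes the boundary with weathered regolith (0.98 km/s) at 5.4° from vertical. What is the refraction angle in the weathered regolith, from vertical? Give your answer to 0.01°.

sin θ₁/V₁ = sin θ₂/V₂ ⇒ sin θ₂ = 0.98·sin 5.4°/0.61 = 0.98·0.0941/0.61 = 0.1512.
θ₂ = arcsin 0.1512 = 8.70° from the normal.

8.70°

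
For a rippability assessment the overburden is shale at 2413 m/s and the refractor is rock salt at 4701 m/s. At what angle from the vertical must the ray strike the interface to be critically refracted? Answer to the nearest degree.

Critical incidence: sin θ_c = V₁/V₂ = 2413/4701 = 0.5133.
θ_c = arcsin 0.5133 = 30.88°.

31°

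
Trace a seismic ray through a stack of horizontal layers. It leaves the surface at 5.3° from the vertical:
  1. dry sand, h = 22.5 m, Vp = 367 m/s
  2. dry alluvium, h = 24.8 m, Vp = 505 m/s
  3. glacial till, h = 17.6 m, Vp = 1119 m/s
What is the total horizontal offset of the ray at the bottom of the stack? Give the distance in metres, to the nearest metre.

10 m

Apply Snell's law at each interface; in layer i the horizontal offset is hᵢ·tan θᵢ.
Layer 1: θ = 5.30°; offset = 22.5·tan 5.30° = 2.087 m.
Layer 2: sin θ = 505·sin 5.3°/367 = 0.1271, θ = 7.30°; offset = 24.8·tan 7.30° = 3.178 m.
Layer 3: sin θ = 1119·sin 5.3°/367 = 0.2816, θ = 16.36°; offset = 17.6·tan 16.36° = 5.166 m.
Total horizontal offset = 10.431 m.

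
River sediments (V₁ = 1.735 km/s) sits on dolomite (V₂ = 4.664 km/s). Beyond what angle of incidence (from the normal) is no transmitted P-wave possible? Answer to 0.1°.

21.8°

At critical incidence the refracted ray runs along the interface (θ₂ = 90°), so sin θ_c = V₁/V₂.
θ_c = arcsin(1.735/4.664) = arcsin 0.3720 = 21.84°.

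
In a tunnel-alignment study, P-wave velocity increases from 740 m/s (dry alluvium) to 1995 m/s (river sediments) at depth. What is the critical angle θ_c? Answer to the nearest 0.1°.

21.8°

At critical incidence the refracted ray runs along the interface (θ₂ = 90°), so sin θ_c = V₁/V₂.
θ_c = arcsin(740/1995) = arcsin 0.3709 = 21.77°.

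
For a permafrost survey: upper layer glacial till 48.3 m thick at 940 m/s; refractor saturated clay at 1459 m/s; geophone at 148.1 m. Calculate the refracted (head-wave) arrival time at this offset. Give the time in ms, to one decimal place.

180.1 ms

θ_c = arcsin(V₁/V₂) = arcsin(940/1459) = 40.11°, cos θ_c = 0.7648.
Intercept time tᵢ = 2h cos θ_c / V₁ = 2·48.3·0.7648/940 = 0.07859 s.
t = x/V₂ + tᵢ = 148.1/1459 + 0.07859 = 0.18010 s.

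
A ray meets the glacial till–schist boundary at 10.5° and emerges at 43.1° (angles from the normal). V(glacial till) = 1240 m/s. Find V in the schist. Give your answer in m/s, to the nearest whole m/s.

Snell's law: sin 10.5°/V₁ = sin 43.1°/V₂.
V₂ = V₁·sin 43.1°/sin 10.5° = 1240 × 3.7494 = 4649.26 m/s.

4649 m/s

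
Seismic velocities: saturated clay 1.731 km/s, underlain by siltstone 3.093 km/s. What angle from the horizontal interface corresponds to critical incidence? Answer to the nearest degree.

56°

At critical incidence the refracted ray runs along the interface (θ₂ = 90°), so sin θ_c = V₁/V₂.
θ_c = arcsin(1.731/3.093) = arcsin 0.5597 = 34.03°.
Measured from the interface: 90° − 34.03° = 55.97°.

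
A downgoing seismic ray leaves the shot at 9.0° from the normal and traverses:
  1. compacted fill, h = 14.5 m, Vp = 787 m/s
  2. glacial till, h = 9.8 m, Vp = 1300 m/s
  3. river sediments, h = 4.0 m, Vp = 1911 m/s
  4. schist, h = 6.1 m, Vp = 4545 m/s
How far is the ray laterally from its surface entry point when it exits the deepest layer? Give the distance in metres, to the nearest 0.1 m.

19.4 m

Ray parameter p = sin 9.0° / 787 m/s = 1.9877e-04 s/m.
Layer 1: θ = 9.00°; offset = 14.5·tan 9.00° = 2.297 m.
Layer 2: sin θ = p·1300 = 0.2584 → θ = 14.98°; offset = 9.8·tan 14.98° = 2.621 m.
Layer 3: sin θ = p·1911 = 0.3799 → θ = 22.32°; offset = 4.0·tan 22.32° = 1.643 m.
Layer 4: sin θ = p·4545 = 0.9034 → θ = 64.61°; offset = 6.1·tan 64.61° = 12.853 m.
Σ offsets = 19.414 m.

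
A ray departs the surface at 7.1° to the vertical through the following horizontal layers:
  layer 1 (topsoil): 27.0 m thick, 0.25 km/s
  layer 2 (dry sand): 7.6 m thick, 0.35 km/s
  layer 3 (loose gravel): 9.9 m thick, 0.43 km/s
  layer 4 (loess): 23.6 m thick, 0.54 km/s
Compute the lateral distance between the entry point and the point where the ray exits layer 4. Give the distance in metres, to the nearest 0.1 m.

Ray parameter p = sin 7.1° / 0.25 km/s = 4.9441e-01 s/km.
Layer 1: θ = 7.10°; offset = 27.0·tan 7.10° = 3.363 m.
Layer 2: sin θ = p·0.35 = 0.1730 → θ = 9.96°; offset = 7.6·tan 9.96° = 1.335 m.
Layer 3: sin θ = p·0.43 = 0.2126 → θ = 12.27°; offset = 9.9·tan 12.27° = 2.154 m.
Layer 4: sin θ = p·0.54 = 0.2670 → θ = 15.48°; offset = 23.6·tan 15.48° = 6.538 m.
Total horizontal offset = 13.390 m.

13.4 m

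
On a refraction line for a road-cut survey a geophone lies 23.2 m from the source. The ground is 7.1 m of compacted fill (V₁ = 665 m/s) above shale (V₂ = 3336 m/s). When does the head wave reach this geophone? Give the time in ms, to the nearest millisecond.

θ_c = arcsin(V₁/V₂) = arcsin(665/3336) = 11.50°, cos θ_c = 0.9799.
Intercept time tᵢ = 2h cos θ_c / V₁ = 2·7.1·0.9799/665 = 0.02092 s.
t = x/V₂ + tᵢ = 23.2/3336 + 0.02092 = 0.02788 s.

28 ms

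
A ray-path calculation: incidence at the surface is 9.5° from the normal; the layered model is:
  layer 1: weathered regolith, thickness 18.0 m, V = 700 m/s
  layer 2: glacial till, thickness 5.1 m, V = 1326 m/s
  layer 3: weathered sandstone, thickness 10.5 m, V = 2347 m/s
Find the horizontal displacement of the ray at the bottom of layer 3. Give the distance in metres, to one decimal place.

Apply Snell's law at each interface; in layer i the horizontal offset is hᵢ·tan θᵢ.
Layer 1: θ = 9.50°; offset = 18.0·tan 9.50° = 3.012 m.
Layer 2: sin θ = 1326·sin 9.5°/700 = 0.3126, θ = 18.22°; offset = 5.1·tan 18.22° = 1.679 m.
Layer 3: sin θ = 2347·sin 9.5°/700 = 0.5534, θ = 33.60°; offset = 10.5·tan 33.60° = 6.976 m.
Summing the layer offsets gives 11.667 m.

11.7 m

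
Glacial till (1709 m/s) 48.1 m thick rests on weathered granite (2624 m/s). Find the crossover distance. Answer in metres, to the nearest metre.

209 m

x_cross = 2h·√((V₂+V₁)/(V₂−V₁)).
(V₂+V₁)/(V₂−V₁) = (2624+1709)/(2624−1709) = 4.7355; √ = 2.1761.
x_cross = 2·48.1·2.1761 = 209.34 m.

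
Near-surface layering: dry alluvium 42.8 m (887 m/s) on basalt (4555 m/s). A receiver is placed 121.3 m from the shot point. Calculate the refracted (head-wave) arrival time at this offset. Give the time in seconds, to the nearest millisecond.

θ_c = arcsin(V₁/V₂) = arcsin(887/4555) = 11.23°, cos θ_c = 0.9809.
Intercept time tᵢ = 2h cos θ_c / V₁ = 2·42.8·0.9809/887 = 0.09466 s.
t = x/V₂ + tᵢ = 121.3/4555 + 0.09466 = 0.12129 s.

0.121 s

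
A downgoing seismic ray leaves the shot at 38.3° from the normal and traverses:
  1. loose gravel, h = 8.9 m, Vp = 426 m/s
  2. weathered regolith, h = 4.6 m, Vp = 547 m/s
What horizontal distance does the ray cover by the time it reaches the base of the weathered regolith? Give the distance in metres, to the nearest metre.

13 m

p = sin θ₁/V₁ = sin 38.3°/426 = 1.4549e-03 s/m is conserved through the stack.
Layer 1: θ = 38.30°; offset = 8.9·tan 38.30° = 7.029 m.
Layer 2: sin θ = p·547 = 0.7958 → θ = 52.73°; offset = 4.6·tan 52.73° = 6.046 m.
Summing the layer offsets gives 13.074 m.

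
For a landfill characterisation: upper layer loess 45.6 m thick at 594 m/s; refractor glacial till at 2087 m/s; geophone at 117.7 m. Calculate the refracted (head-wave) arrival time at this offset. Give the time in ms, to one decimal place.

203.6 ms

t = x/V₂ + 2h·√(V₂²−V₁²)/(V₁V₂).
√(V₂²−V₁²) = √(2087²−594²) = 2000.7 m/s; delay term = 2·45.6·2000.7/(594·2087) = 0.14719 s.
t = 117.7/2087 + 0.14719 = 0.20358 s.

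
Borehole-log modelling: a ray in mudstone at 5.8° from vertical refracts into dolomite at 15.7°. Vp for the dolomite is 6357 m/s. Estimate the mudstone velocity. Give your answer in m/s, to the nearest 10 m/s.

sin 5.8° = 0.1011; sin 15.7° = 0.2706.
V₁ = V₂·(sin θ₁/sin θ₂) = 6357·(0.1011/0.2706) = 2374.03 m/s.

2370 m/s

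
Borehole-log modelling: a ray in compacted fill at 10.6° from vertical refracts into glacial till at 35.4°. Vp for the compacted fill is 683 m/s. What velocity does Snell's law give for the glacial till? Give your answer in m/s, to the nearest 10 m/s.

Snell's law: sin 10.6°/V₁ = sin 35.4°/V₂.
V₂ = V₁·sin 35.4°/sin 10.6° = 683 × 3.1491 = 2150.84 m/s.

2150 m/s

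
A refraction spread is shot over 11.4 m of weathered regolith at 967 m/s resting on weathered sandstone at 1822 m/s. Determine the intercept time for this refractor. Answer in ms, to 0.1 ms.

20.0 ms

θ_c = arcsin(V₁/V₂) = arcsin(967/1822) = 32.06°; cos θ_c = 0.8475.
tᵢ = 2h·cos θ_c / V₁ = 2·11.4·0.8475 / 967 = 0.01998 s.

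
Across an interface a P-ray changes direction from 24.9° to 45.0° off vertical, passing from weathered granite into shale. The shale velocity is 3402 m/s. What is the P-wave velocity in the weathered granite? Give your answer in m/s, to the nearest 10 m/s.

2030 m/s

Snell's law: sin 24.9°/V₁ = sin 45.0°/V₂.
V₁ = V₂·sin 24.9°/sin 45.0° = 3402 × 0.5954 = 2025.67 m/s.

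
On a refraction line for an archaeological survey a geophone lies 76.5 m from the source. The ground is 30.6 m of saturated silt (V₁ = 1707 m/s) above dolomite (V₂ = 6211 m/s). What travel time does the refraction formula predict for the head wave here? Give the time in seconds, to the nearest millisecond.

θ_c = arcsin(V₁/V₂) = arcsin(1707/6211) = 15.95°, cos θ_c = 0.9615.
Intercept time tᵢ = 2h cos θ_c / V₁ = 2·30.6·0.9615/1707 = 0.03447 s.
t = x/V₂ + tᵢ = 76.5/6211 + 0.03447 = 0.04679 s.

0.047 s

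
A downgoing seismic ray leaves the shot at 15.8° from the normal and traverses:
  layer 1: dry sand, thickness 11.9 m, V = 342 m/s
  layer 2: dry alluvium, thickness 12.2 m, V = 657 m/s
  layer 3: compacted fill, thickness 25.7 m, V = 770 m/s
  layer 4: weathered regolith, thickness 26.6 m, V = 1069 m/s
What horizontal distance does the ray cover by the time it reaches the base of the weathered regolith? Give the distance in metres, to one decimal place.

Ray parameter p = sin 15.8° / 342 m/s = 7.9614e-04 s/m.
Layer 1: θ = 15.80°; offset = 11.9·tan 15.80° = 3.367 m.
Layer 2: sin θ = p·657 = 0.5231 → θ = 31.54°; offset = 12.2·tan 31.54° = 7.487 m.
Layer 3: sin θ = p·770 = 0.6130 → θ = 37.81°; offset = 25.7·tan 37.81° = 19.941 m.
Layer 4: sin θ = p·1069 = 0.8511 → θ = 58.33°; offset = 26.6·tan 58.33° = 43.117 m.
Total horizontal offset = 73.913 m.

73.9 m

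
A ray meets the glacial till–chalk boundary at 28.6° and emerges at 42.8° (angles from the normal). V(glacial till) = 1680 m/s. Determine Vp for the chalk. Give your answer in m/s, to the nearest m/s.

sin 28.6° = 0.4787; sin 42.8° = 0.6794.
V₂ = V₁·(sin θ₂/sin θ₁) = 1680·(0.6794/0.4787) = 2384.54 m/s.

2385 m/s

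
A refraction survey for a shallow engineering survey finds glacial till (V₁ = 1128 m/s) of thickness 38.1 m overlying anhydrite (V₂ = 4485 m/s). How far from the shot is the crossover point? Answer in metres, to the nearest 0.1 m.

98.5 m

x_cross = 2h·√((V₂+V₁)/(V₂−V₁)).
(V₂+V₁)/(V₂−V₁) = (4485+1128)/(4485−1128) = 1.6720; √ = 1.2931.
x_cross = 2·38.1·1.2931 = 98.53 m.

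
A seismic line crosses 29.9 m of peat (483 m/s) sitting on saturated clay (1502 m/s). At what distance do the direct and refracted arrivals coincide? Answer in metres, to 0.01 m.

83.46 m

x_cross = 2h·√((V₂+V₁)/(V₂−V₁)).
(V₂+V₁)/(V₂−V₁) = (1502+483)/(1502−483) = 1.9480; √ = 1.3957.
x_cross = 2·29.9·1.3957 = 83.46 m.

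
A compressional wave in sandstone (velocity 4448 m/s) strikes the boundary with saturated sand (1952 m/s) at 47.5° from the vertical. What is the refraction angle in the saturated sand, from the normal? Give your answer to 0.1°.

Snell's law: sin θ₂ = (V₂/V₁)·sin θ₁ = (1952/4448)·sin 47.5° = 0.3236.
θ₂ = arcsin 0.3236 = 18.88° from the normal.

18.9°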